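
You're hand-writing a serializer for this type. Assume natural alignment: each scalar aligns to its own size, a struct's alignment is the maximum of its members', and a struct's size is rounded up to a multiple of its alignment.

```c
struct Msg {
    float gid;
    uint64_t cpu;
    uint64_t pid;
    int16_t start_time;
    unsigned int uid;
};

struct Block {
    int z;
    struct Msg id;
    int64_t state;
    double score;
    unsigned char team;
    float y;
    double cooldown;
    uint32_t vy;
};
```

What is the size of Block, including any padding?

Msg: 0..4  gid  (4B, 4-aligned); 4..8  -- padding (4B); 8..16  cpu  (8B, 8-aligned); 16..24  pid  (8B, 8-aligned); 24..26  start_time  (2B, 2-aligned); 26..28  -- padding (2B); 28..32  uid  (4B, 4-aligned); sizeof = 32, alignof = 8
0..4  z  (4B, 4-aligned)
4..8  -- padding (4B)
8..40  id  (32B, 8-aligned)
40..48  state  (8B, 8-aligned)
48..56  score  (8B, 8-aligned)
56..57  team  (1B, 1-aligned)
57..60  -- padding (3B)
60..64  y  (4B, 4-aligned)
64..72  cooldown  (8B, 8-aligned)
72..76  vy  (4B, 4-aligned)
76..80  -- tail padding (4B)
sizeof = 80, alignof = 8

80 bytes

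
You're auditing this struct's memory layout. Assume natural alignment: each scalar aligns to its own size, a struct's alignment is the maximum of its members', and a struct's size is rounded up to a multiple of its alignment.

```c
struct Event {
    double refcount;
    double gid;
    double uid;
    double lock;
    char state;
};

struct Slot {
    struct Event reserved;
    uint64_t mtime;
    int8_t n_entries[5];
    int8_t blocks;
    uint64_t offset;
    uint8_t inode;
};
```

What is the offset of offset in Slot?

56

Event: 0..8  refcount  (8B, 8-aligned); 8..16  gid  (8B, 8-aligned); 16..24  uid  (8B, 8-aligned); 24..32  lock  (8B, 8-aligned); 32..33  state  (1B, 1-aligned); 33..40  -- tail padding (7B); sizeof = 40, alignof = 8
0..40  reserved  (40B, 8-aligned)
40..48  mtime  (8B, 8-aligned)
48..53  n_entries  (5B, 1-aligned)
53..54  blocks  (1B, 1-aligned)
54..56  -- padding (2B)
56..64  offset  (8B, 8-aligned)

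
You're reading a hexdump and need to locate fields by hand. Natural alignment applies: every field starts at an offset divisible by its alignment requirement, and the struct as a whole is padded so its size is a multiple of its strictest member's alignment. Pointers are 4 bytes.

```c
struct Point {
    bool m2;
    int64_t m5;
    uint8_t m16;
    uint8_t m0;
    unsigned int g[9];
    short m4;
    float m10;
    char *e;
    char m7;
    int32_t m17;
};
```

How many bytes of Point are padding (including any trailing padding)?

@0: m2 [1B, align 1] → 1
+7 pad (align 8)
@8: m5 [8B, align 8] → 16
@16: m16 [1B, align 1] → 17
@17: m0 [1B, align 1] → 18
+2 pad (align 4)
@20: g [36B, align 4] → 56
@56: m4 [2B, align 2] → 58
+2 pad (align 4)
@60: m10 [4B, align 4] → 64
@64: e [4B, align 4] → 68
@68: m7 [1B, align 1] → 69
+3 pad (align 4)
@72: m17 [4B, align 4] → 76
+4 tail pad (align 8)
size 80, align 8
data bytes 62, size 80 → padding 18

18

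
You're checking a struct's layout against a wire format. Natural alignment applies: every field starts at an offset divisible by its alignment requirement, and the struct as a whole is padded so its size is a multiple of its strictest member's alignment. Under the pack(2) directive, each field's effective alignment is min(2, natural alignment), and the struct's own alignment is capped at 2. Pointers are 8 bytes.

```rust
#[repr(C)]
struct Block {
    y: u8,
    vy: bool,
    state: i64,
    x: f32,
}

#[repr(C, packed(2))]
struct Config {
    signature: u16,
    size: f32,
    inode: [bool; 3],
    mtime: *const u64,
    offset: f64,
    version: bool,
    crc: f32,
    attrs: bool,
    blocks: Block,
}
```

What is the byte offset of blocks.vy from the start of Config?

Block: y at 0 (size 1, align 1) → ends 1; vy at 1 (size 1, align 1) → ends 2; pad 6 to align 8 for state; state at 8 (size 8, align 8) → ends 16; x at 16 (size 4, align 4) → ends 20; tail pad 4 to reach multiple of 8; total 24 bytes, alignment 8
signature at 0 (size 2, align 2) → ends 2
size at 2 (size 4, align 2) → ends 6
inode at 6 (size 3, align 1) → ends 9
pad 1 to align 2 for mtime
mtime at 10 (size 8, align 2) → ends 18
offset at 18 (size 8, align 2) → ends 26
version at 26 (size 1, align 1) → ends 27
pad 1 to align 2 for crc
crc at 28 (size 4, align 2) → ends 32
attrs at 32 (size 1, align 1) → ends 33
pad 1 to align 2 for blocks
blocks at 34 (size 24, align 2) → ends 58
within Block: vy at 1
34 + 1 = 35

35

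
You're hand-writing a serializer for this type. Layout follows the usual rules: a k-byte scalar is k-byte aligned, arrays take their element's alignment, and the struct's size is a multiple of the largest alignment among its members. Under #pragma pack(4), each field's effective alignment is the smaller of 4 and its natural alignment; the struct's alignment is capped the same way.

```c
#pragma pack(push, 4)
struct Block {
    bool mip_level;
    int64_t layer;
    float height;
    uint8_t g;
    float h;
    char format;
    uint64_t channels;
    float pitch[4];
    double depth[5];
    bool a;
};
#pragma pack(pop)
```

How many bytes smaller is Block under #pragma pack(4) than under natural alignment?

natural layout:
  @0: mip_level [1B, align 1] → 1
  +7 pad (align 8)
  @8: layer [8B, align 8] → 16
  @16: height [4B, align 4] → 20
  @20: g [1B, align 1] → 21
  +3 pad (align 4)
  @24: h [4B, align 4] → 28
  @28: format [1B, align 1] → 29
  +3 pad (align 8)
  @32: channels [8B, align 8] → 40
  @40: pitch [16B, align 4] → 56
  @56: depth [40B, align 8] → 96
  @96: a [1B, align 1] → 97
  +7 tail pad (align 8)
  size 104, align 8
packed(4) layout:
  @0: mip_level [1B, align 1] → 1
  +3 pad (align 4)
  @4: layer [8B, align 4] → 12
  @12: height [4B, align 4] → 16
  @16: g [1B, align 1] → 17
  +3 pad (align 4)
  @20: h [4B, align 4] → 24
  @24: format [1B, align 1] → 25
  +3 pad (align 4)
  @28: channels [8B, align 4] → 36
  @36: pitch [16B, align 4] → 52
  @52: depth [40B, align 4] → 92
  @92: a [1B, align 1] → 93
  +3 tail pad (align 4)
  size 96, align 4
104 − 96 = 8

8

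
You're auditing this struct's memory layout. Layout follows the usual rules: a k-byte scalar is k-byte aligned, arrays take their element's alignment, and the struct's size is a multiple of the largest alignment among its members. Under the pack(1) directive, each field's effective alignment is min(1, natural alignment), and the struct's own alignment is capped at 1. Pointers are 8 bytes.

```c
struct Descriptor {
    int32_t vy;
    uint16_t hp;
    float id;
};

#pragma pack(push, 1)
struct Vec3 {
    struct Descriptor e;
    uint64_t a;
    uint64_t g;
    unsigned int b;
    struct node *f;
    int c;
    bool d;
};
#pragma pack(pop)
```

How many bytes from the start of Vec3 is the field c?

Descriptor: vy at 0 (size 4, align 4) → ends 4; hp at 4 (size 2, align 2) → ends 6; pad 2 to align 4 for id; id at 8 (size 4, align 4) → ends 12; total 12 bytes, alignment 4
e at 0 (size 12, align 1) → ends 12
a at 12 (size 8, align 1) → ends 20
g at 20 (size 8, align 1) → ends 28
b at 28 (size 4, align 1) → ends 32
f at 32 (size 8, align 1) → ends 40
c at 40 (size 4, align 1) → ends 44

40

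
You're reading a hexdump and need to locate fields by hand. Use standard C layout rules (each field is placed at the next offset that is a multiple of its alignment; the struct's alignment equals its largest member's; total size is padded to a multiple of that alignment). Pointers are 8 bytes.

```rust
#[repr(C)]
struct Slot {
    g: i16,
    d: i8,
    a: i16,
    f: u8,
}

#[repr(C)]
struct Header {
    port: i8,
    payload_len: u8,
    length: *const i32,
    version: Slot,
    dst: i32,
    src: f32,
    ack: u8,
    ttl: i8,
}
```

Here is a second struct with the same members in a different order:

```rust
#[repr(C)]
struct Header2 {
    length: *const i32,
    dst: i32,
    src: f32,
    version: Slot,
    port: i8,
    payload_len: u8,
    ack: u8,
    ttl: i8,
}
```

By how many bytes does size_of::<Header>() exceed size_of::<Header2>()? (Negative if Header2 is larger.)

Slot: g at 0 (size 2, align 2) → ends 2; d at 2 (size 1, align 1) → ends 3; pad 1 to align 2 for a; a at 4 (size 2, align 2) → ends 6; f at 6 (size 1, align 1) → ends 7; tail pad 1 to reach multiple of 2; total 8 bytes, alignment 2
port at 0 (size 1, align 1) → ends 1
payload_len at 1 (size 1, align 1) → ends 2
pad 6 to align 8 for length
length at 8 (size 8, align 8) → ends 16
version at 16 (size 8, align 2) → ends 24
dst at 24 (size 4, align 4) → ends 28
src at 28 (size 4, align 4) → ends 32
ack at 32 (size 1, align 1) → ends 33
ttl at 33 (size 1, align 1) → ends 34
tail pad 6 to reach multiple of 8
total 40 bytes, alignment 8
— Header2 —
length at 0 (size 8, align 8) → ends 8
dst at 8 (size 4, align 4) → ends 12
src at 12 (size 4, align 4) → ends 16
version at 16 (size 8, align 2) → ends 24
port at 24 (size 1, align 1) → ends 25
payload_len at 25 (size 1, align 1) → ends 26
ack at 26 (size 1, align 1) → ends 27
ttl at 27 (size 1, align 1) → ends 28
tail pad 4 to reach multiple of 8
total 32 bytes, alignment 8
40 − 32 = 8

8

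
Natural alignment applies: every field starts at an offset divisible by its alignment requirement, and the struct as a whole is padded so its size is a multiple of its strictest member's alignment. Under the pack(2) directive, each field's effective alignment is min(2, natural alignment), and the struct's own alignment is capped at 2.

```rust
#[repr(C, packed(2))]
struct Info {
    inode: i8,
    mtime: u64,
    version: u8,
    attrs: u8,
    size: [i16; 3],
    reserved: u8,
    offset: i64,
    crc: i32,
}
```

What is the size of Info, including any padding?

32 bytes

inode at 0 (size 1, align 1) → ends 1
pad 1 to align 2 for mtime
mtime at 2 (size 8, align 2) → ends 10
version at 10 (size 1, align 1) → ends 11
attrs at 11 (size 1, align 1) → ends 12
size at 12 (size 6, align 2) → ends 18
reserved at 18 (size 1, align 1) → ends 19
pad 1 to align 2 for offset
offset at 20 (size 8, align 2) → ends 28
crc at 28 (size 4, align 2) → ends 32
total 32 bytes, alignment 2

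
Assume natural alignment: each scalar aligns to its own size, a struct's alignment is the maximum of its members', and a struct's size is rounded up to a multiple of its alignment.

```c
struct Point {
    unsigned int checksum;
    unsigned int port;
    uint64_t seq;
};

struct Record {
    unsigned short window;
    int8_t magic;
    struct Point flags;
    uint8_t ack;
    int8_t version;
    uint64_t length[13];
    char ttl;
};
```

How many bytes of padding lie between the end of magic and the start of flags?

5

Point: 0..4  checksum  (4B, 4-aligned); 4..8  port  (4B, 4-aligned); 8..16  seq  (8B, 8-aligned); sizeof = 16, alignof = 8
0..2  window  (2B, 2-aligned)
2..3  magic  (1B, 1-aligned)
3..8  -- padding (5B)
8..24  flags  (16B, 8-aligned)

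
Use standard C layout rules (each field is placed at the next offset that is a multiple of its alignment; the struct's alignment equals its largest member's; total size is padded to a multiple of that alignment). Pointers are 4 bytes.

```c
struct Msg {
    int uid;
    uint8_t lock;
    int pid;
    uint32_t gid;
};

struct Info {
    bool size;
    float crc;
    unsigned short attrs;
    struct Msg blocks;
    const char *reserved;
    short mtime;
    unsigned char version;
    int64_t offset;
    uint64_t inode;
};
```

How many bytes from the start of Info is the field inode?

Msg: @0: uid [4B, align 4] → 4; @4: lock [1B, align 1] → 5; +3 pad (align 4); @8: pid [4B, align 4] → 12; @12: gid [4B, align 4] → 16; size 16, align 4
@0: size [1B, align 1] → 1
+3 pad (align 4)
@4: crc [4B, align 4] → 8
@8: attrs [2B, align 2] → 10
+2 pad (align 4)
@12: blocks [16B, align 4] → 28
@28: reserved [4B, align 4] → 32
@32: mtime [2B, align 2] → 34
@34: version [1B, align 1] → 35
+5 pad (align 8)
@40: offset [8B, align 8] → 48
@48: inode [8B, align 8] → 56

48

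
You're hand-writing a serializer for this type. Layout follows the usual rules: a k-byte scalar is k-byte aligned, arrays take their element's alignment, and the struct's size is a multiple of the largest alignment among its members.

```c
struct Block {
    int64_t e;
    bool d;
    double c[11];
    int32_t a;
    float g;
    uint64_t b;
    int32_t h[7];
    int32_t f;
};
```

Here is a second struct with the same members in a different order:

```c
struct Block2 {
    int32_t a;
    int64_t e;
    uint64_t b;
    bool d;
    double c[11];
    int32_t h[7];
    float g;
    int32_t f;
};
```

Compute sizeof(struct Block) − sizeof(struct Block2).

-8

0..8  e  (8B, 8-aligned)
8..9  d  (1B, 1-aligned)
9..16  -- padding (7B)
16..104  c  (88B, 8-aligned)
104..108  a  (4B, 4-aligned)
108..112  g  (4B, 4-aligned)
112..120  b  (8B, 8-aligned)
120..148  h  (28B, 4-aligned)
148..152  f  (4B, 4-aligned)
sizeof = 152, alignof = 8
— Block2 —
0..4  a  (4B, 4-aligned)
4..8  -- padding (4B)
8..16  e  (8B, 8-aligned)
16..24  b  (8B, 8-aligned)
24..25  d  (1B, 1-aligned)
25..32  -- padding (7B)
32..120  c  (88B, 8-aligned)
120..148  h  (28B, 4-aligned)
148..152  g  (4B, 4-aligned)
152..156  f  (4B, 4-aligned)
156..160  -- tail padding (4B)
sizeof = 160, alignof = 8
152 − 160 = -8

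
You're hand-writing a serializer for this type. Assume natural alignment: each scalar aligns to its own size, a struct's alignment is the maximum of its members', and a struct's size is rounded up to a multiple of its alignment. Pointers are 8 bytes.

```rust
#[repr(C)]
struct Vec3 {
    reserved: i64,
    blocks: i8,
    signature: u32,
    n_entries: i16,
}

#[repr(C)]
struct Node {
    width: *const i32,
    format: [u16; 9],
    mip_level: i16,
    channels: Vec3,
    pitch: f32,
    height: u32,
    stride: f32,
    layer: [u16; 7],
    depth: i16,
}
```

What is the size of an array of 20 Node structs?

1760

Vec3: 0..8  reserved  (8B, 8-aligned); 8..9  blocks  (1B, 1-aligned); 9..12  -- padding (3B); 12..16  signature  (4B, 4-aligned); 16..18  n_entries  (2B, 2-aligned); 18..24  -- tail padding (6B); sizeof = 24, alignof = 8
0..8  width  (8B, 8-aligned)
8..26  format  (18B, 2-aligned)
26..28  mip_level  (2B, 2-aligned)
28..32  -- padding (4B)
32..56  channels  (24B, 8-aligned)
56..60  pitch  (4B, 4-aligned)
60..64  height  (4B, 4-aligned)
64..68  stride  (4B, 4-aligned)
68..82  layer  (14B, 2-aligned)
82..84  depth  (2B, 2-aligned)
84..88  -- tail padding (4B)
sizeof = 88, alignof = 8
array of 20: 20 × 88 = 1760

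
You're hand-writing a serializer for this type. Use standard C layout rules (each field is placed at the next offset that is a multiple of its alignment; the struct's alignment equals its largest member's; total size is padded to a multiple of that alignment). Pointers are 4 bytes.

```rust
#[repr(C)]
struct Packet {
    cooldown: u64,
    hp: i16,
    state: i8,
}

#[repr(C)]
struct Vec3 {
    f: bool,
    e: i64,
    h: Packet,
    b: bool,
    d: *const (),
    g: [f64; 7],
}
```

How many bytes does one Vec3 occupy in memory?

96 bytes

Packet: @0: cooldown [8B, align 8] → 8; @8: hp [2B, align 2] → 10; @10: state [1B, align 1] → 11; +5 tail pad (align 8); size 16, align 8
@0: f [1B, align 1] → 1
+7 pad (align 8)
@8: e [8B, align 8] → 16
@16: h [16B, align 8] → 32
@32: b [1B, align 1] → 33
+3 pad (align 4)
@36: d [4B, align 4] → 40
@40: g [56B, align 8] → 96
size 96, align 8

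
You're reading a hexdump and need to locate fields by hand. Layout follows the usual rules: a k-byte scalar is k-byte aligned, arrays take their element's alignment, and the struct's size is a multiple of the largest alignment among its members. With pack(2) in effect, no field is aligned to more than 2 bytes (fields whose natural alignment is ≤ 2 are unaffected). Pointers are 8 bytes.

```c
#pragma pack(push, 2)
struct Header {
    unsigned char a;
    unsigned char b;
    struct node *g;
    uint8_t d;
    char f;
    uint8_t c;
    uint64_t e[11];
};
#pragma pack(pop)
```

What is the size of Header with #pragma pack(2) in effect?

@0: a [1B, align 1] → 1
@1: b [1B, align 1] → 2
@2: g [8B, align 2] → 10
@10: d [1B, align 1] → 11
@11: f [1B, align 1] → 12
@12: c [1B, align 1] → 13
+1 pad (align 2)
@14: e [88B, align 2] → 102
size 102, align 2

102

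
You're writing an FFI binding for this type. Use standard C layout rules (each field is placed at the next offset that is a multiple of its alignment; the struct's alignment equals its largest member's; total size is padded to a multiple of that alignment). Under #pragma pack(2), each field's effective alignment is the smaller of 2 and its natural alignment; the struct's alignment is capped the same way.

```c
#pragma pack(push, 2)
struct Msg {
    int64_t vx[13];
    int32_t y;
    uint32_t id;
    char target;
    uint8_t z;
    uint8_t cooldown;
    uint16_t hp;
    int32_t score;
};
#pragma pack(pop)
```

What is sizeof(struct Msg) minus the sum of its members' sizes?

vx at 0 (size 104, align 2) → ends 104
y at 104 (size 4, align 2) → ends 108
id at 108 (size 4, align 2) → ends 112
target at 112 (size 1, align 1) → ends 113
z at 113 (size 1, align 1) → ends 114
cooldown at 114 (size 1, align 1) → ends 115
pad 1 to align 2 for hp
hp at 116 (size 2, align 2) → ends 118
score at 118 (size 4, align 2) → ends 122
total 122 bytes, alignment 2
data bytes 121, size 122 → padding 1

1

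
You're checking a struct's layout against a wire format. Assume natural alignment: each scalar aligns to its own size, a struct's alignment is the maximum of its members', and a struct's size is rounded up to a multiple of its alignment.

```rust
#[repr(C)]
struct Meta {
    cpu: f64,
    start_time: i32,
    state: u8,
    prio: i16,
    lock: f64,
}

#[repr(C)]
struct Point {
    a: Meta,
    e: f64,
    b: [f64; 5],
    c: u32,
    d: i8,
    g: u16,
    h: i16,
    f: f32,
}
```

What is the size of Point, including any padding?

88

Meta: cpu at 0 (size 8, align 8) → ends 8; start_time at 8 (size 4, align 4) → ends 12; state at 12 (size 1, align 1) → ends 13; pad 1 to align 2 for prio; prio at 14 (size 2, align 2) → ends 16; lock at 16 (size 8, align 8) → ends 24; total 24 bytes, alignment 8
a at 0 (size 24, align 8) → ends 24
e at 24 (size 8, align 8) → ends 32
b at 32 (size 40, align 8) → ends 72
c at 72 (size 4, align 4) → ends 76
d at 76 (size 1, align 1) → ends 77
pad 1 to align 2 for g
g at 78 (size 2, align 2) → ends 80
h at 80 (size 2, align 2) → ends 82
pad 2 to align 4 for f
f at 84 (size 4, align 4) → ends 88
total 88 bytes, alignment 8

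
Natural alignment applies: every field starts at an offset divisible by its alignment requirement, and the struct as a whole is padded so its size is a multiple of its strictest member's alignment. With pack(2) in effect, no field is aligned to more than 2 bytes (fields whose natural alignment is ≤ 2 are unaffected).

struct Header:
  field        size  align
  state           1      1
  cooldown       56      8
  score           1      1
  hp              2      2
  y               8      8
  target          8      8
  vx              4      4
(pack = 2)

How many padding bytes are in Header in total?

2

0..1  state  (1B, 1-aligned)
1..2  -- padding (1B)
2..58  cooldown  (56B, 2-aligned)
58..59  score  (1B, 1-aligned)
59..60  -- padding (1B)
60..62  hp  (2B, 2-aligned)
62..70  y  (8B, 2-aligned)
70..78  target  (8B, 2-aligned)
78..82  vx  (4B, 2-aligned)
sizeof = 82, alignof = 2
data bytes 80, size 82 → padding 2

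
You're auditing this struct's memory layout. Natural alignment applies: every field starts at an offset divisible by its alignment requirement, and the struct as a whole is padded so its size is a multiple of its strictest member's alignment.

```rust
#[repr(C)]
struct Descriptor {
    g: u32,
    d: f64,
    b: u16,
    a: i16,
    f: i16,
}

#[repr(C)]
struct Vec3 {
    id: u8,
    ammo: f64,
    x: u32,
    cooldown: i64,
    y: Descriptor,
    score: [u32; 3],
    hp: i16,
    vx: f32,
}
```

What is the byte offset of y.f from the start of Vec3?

Descriptor: @0: g [4B, align 4] → 4; +4 pad (align 8); @8: d [8B, align 8] → 16; @16: b [2B, align 2] → 18; @18: a [2B, align 2] → 20; @20: f [2B, align 2] → 22; +2 tail pad (align 8); size 24, align 8
@0: id [1B, align 1] → 1
+7 pad (align 8)
@8: ammo [8B, align 8] → 16
@16: x [4B, align 4] → 20
+4 pad (align 8)
@24: cooldown [8B, align 8] → 32
@32: y [24B, align 8] → 56
within Descriptor: f at 20
32 + 20 = 52

52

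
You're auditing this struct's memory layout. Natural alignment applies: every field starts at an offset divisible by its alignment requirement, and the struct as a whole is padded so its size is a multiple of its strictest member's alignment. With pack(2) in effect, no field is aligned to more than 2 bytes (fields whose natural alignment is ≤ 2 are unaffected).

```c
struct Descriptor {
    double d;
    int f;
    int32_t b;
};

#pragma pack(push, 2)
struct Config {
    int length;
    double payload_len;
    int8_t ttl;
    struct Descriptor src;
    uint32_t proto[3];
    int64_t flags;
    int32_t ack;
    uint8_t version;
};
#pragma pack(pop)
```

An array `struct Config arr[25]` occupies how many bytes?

1400

Descriptor: d at 0 (size 8, align 8) → ends 8; f at 8 (size 4, align 4) → ends 12; b at 12 (size 4, align 4) → ends 16; total 16 bytes, alignment 8
length at 0 (size 4, align 2) → ends 4
payload_len at 4 (size 8, align 2) → ends 12
ttl at 12 (size 1, align 1) → ends 13
pad 1 to align 2 for src
src at 14 (size 16, align 2) → ends 30
proto at 30 (size 12, align 2) → ends 42
flags at 42 (size 8, align 2) → ends 50
ack at 50 (size 4, align 2) → ends 54
version at 54 (size 1, align 1) → ends 55
tail pad 1 to reach multiple of 2
total 56 bytes, alignment 2
array of 25: 25 × 56 = 1400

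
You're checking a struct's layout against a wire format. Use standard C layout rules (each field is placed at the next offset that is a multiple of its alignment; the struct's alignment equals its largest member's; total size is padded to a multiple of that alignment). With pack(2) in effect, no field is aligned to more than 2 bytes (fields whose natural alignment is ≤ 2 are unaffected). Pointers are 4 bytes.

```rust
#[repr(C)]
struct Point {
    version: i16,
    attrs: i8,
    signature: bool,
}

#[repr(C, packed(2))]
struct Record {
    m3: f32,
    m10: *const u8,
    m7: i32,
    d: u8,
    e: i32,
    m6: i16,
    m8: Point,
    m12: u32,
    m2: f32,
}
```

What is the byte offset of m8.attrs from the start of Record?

22

Point: version at 0 (size 2, align 2) → ends 2; attrs at 2 (size 1, align 1) → ends 3; signature at 3 (size 1, align 1) → ends 4; total 4 bytes, alignment 2
m3 at 0 (size 4, align 2) → ends 4
m10 at 4 (size 4, align 2) → ends 8
m7 at 8 (size 4, align 2) → ends 12
d at 12 (size 1, align 1) → ends 13
pad 1 to align 2 for e
e at 14 (size 4, align 2) → ends 18
m6 at 18 (size 2, align 2) → ends 20
m8 at 20 (size 4, align 2) → ends 24
within Point: attrs at 2
20 + 2 = 22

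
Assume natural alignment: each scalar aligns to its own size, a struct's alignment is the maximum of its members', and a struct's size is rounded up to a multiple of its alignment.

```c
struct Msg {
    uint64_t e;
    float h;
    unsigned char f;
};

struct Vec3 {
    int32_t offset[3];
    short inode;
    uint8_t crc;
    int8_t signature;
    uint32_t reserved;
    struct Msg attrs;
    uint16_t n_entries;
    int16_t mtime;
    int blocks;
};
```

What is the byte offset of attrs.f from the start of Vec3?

Msg: 0..8  e  (8B, 8-aligned); 8..12  h  (4B, 4-aligned); 12..13  f  (1B, 1-aligned); 13..16  -- tail padding (3B); sizeof = 16, alignof = 8
0..12  offset  (12B, 4-aligned)
12..14  inode  (2B, 2-aligned)
14..15  crc  (1B, 1-aligned)
15..16  signature  (1B, 1-aligned)
16..20  reserved  (4B, 4-aligned)
20..24  -- padding (4B)
24..40  attrs  (16B, 8-aligned)
within Msg: f at 12
24 + 12 = 36

36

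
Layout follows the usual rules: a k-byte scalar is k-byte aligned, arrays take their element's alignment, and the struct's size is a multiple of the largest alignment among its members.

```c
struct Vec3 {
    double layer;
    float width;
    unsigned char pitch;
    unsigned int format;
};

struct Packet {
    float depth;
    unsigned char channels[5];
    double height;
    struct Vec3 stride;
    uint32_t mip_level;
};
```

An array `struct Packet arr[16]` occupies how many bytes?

896

Vec3: layer at 0 (size 8, align 8) → ends 8; width at 8 (size 4, align 4) → ends 12; pitch at 12 (size 1, align 1) → ends 13; pad 3 to align 4 for format; format at 16 (size 4, align 4) → ends 20; tail pad 4 to reach multiple of 8; total 24 bytes, alignment 8
depth at 0 (size 4, align 4) → ends 4
channels at 4 (size 5, align 1) → ends 9
pad 7 to align 8 for height
height at 16 (size 8, align 8) → ends 24
stride at 24 (size 24, align 8) → ends 48
mip_level at 48 (size 4, align 4) → ends 52
tail pad 4 to reach multiple of 8
total 56 bytes, alignment 8
array of 16: 16 × 56 = 896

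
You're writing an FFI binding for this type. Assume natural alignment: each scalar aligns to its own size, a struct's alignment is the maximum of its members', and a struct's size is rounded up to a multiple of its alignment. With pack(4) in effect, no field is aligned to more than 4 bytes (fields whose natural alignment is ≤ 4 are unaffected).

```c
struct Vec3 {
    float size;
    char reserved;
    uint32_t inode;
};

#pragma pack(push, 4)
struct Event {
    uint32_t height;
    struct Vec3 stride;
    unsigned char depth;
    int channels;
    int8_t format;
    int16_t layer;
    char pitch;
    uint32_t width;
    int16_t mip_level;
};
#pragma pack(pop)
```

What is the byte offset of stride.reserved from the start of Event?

Vec3: 0..4  size  (4B, 4-aligned); 4..5  reserved  (1B, 1-aligned); 5..8  -- padding (3B); 8..12  inode  (4B, 4-aligned); sizeof = 12, alignof = 4
0..4  height  (4B, 4-aligned)
4..16  stride  (12B, 4-aligned)
within Vec3: reserved at 4
4 + 4 = 8

8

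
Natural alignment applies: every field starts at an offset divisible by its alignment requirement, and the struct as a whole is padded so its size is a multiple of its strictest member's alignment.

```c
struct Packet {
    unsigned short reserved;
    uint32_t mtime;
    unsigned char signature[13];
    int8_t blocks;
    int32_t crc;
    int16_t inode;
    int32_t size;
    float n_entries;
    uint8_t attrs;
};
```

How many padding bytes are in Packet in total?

reserved at 0 (size 2, align 2) → ends 2
pad 2 to align 4 for mtime
mtime at 4 (size 4, align 4) → ends 8
signature at 8 (size 13, align 1) → ends 21
blocks at 21 (size 1, align 1) → ends 22
pad 2 to align 4 for crc
crc at 24 (size 4, align 4) → ends 28
inode at 28 (size 2, align 2) → ends 30
pad 2 to align 4 for size
size at 32 (size 4, align 4) → ends 36
n_entries at 36 (size 4, align 4) → ends 40
attrs at 40 (size 1, align 1) → ends 41
tail pad 3 to reach multiple of 4
total 44 bytes, alignment 4
data bytes 35, size 44 → padding 9

9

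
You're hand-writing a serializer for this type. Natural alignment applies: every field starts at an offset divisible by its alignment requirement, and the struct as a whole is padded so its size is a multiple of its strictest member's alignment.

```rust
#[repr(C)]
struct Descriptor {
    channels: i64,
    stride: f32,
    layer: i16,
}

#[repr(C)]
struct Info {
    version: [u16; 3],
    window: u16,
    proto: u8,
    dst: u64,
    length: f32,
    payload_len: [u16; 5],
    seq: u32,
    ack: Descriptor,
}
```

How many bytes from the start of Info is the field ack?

48

Descriptor: channels at 0 (size 8, align 8) → ends 8; stride at 8 (size 4, align 4) → ends 12; layer at 12 (size 2, align 2) → ends 14; tail pad 2 to reach multiple of 8; total 16 bytes, alignment 8
version at 0 (size 6, align 2) → ends 6
window at 6 (size 2, align 2) → ends 8
proto at 8 (size 1, align 1) → ends 9
pad 7 to align 8 for dst
dst at 16 (size 8, align 8) → ends 24
length at 24 (size 4, align 4) → ends 28
payload_len at 28 (size 10, align 2) → ends 38
pad 2 to align 4 for seq
seq at 40 (size 4, align 4) → ends 44
pad 4 to align 8 for ack
ack at 48 (size 16, align 8) → ends 64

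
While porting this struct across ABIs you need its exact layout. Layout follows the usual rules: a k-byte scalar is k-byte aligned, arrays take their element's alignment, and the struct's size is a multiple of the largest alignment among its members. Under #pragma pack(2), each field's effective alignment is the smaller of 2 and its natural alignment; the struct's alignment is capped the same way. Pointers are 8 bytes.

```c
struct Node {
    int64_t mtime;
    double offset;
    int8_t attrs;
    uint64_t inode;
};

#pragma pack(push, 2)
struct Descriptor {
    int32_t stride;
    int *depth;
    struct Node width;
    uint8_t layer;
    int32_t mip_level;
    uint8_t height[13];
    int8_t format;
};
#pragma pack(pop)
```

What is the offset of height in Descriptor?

Node: mtime at 0 (size 8, align 8) → ends 8; offset at 8 (size 8, align 8) → ends 16; attrs at 16 (size 1, align 1) → ends 17; pad 7 to align 8 for inode; inode at 24 (size 8, align 8) → ends 32; total 32 bytes, alignment 8
stride at 0 (size 4, align 2) → ends 4
depth at 4 (size 8, align 2) → ends 12
width at 12 (size 32, align 2) → ends 44
layer at 44 (size 1, align 1) → ends 45
pad 1 to align 2 for mip_level
mip_level at 46 (size 4, align 2) → ends 50
height at 50 (size 13, align 1) → ends 63

50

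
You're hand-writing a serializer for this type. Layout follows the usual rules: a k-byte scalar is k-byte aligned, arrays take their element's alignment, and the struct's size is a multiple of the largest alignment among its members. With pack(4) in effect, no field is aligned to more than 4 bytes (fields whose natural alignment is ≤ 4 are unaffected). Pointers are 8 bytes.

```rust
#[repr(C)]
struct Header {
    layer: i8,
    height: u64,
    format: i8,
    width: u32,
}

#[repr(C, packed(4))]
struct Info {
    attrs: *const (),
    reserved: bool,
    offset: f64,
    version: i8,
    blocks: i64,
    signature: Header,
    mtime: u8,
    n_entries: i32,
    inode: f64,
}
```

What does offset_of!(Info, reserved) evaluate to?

8

Header: 0..1  layer  (1B, 1-aligned); 1..8  -- padding (7B); 8..16  height  (8B, 8-aligned); 16..17  format  (1B, 1-aligned); 17..20  -- padding (3B); 20..24  width  (4B, 4-aligned); sizeof = 24, alignof = 8
0..8  attrs  (8B, 4-aligned)
8..9  reserved  (1B, 1-aligned)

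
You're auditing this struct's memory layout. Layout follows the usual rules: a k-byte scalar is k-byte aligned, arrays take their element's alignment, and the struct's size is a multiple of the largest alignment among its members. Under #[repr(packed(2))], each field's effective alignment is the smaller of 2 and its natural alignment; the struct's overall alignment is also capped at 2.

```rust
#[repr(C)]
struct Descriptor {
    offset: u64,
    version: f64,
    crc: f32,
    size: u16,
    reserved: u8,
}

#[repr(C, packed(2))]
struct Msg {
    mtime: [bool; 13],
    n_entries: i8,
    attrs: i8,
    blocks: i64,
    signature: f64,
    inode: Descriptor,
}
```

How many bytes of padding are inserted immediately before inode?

Descriptor: 0..8  offset  (8B, 8-aligned); 8..16  version  (8B, 8-aligned); 16..20  crc  (4B, 4-aligned); 20..22  size  (2B, 2-aligned); 22..23  reserved  (1B, 1-aligned); 23..24  -- tail padding (1B); sizeof = 24, alignof = 8
0..13  mtime  (13B, 1-aligned)
13..14  n_entries  (1B, 1-aligned)
14..15  attrs  (1B, 1-aligned)
15..16  -- padding (1B)
16..24  blocks  (8B, 2-aligned)
24..32  signature  (8B, 2-aligned)
32..56  inode  (24B, 2-aligned)

0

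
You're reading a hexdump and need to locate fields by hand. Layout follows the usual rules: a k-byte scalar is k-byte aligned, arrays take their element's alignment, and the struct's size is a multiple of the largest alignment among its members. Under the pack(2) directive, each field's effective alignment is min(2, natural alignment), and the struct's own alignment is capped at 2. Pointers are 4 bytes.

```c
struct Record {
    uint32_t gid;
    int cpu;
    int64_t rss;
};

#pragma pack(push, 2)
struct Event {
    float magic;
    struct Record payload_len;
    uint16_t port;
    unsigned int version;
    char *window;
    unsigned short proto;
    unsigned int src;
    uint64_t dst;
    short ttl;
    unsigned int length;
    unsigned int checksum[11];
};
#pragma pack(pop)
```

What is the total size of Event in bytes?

Record: gid at 0 (size 4, align 4) → ends 4; cpu at 4 (size 4, align 4) → ends 8; rss at 8 (size 8, align 8) → ends 16; total 16 bytes, alignment 8
magic at 0 (size 4, align 2) → ends 4
payload_len at 4 (size 16, align 2) → ends 20
port at 20 (size 2, align 2) → ends 22
version at 22 (size 4, align 2) → ends 26
window at 26 (size 4, align 2) → ends 30
proto at 30 (size 2, align 2) → ends 32
src at 32 (size 4, align 2) → ends 36
dst at 36 (size 8, align 2) → ends 44
ttl at 44 (size 2, align 2) → ends 46
length at 46 (size 4, align 2) → ends 50
checksum at 50 (size 44, align 2) → ends 94
total 94 bytes, alignment 2

94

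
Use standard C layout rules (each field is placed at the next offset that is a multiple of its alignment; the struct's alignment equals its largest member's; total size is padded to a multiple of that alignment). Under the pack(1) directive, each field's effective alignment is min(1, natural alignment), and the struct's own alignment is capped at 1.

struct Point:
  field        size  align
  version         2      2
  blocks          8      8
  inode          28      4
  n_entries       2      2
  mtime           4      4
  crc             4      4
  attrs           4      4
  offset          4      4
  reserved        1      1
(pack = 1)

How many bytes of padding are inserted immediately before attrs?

@0: version [2B, align 1] → 2
@2: blocks [8B, align 1] → 10
@10: inode [28B, align 1] → 38
@38: n_entries [2B, align 1] → 40
@40: mtime [4B, align 1] → 44
@44: crc [4B, align 1] → 48
@48: attrs [4B, align 1] → 52

0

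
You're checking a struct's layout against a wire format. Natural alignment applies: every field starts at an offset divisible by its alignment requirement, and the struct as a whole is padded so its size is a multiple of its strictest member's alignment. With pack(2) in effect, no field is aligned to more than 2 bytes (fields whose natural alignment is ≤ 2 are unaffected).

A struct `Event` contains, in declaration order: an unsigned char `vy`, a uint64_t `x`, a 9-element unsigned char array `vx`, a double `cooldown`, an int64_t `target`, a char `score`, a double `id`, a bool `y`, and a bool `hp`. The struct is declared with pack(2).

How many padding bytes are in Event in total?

3

vy at 0 (size 1, align 1) → ends 1
pad 1 to align 2 for x
x at 2 (size 8, align 2) → ends 10
vx at 10 (size 9, align 1) → ends 19
pad 1 to align 2 for cooldown
cooldown at 20 (size 8, align 2) → ends 28
target at 28 (size 8, align 2) → ends 36
score at 36 (size 1, align 1) → ends 37
pad 1 to align 2 for id
id at 38 (size 8, align 2) → ends 46
y at 46 (size 1, align 1) → ends 47
hp at 47 (size 1, align 1) → ends 48
total 48 bytes, alignment 2
data bytes 45, size 48 → padding 3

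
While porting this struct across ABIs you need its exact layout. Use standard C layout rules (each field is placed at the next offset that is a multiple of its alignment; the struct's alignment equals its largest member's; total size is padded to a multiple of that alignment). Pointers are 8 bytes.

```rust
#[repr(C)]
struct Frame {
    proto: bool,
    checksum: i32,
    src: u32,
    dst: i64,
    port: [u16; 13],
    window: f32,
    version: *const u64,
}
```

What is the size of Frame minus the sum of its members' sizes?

9

proto at 0 (size 1, align 1) → ends 1
pad 3 to align 4 for checksum
checksum at 4 (size 4, align 4) → ends 8
src at 8 (size 4, align 4) → ends 12
pad 4 to align 8 for dst
dst at 16 (size 8, align 8) → ends 24
port at 24 (size 26, align 2) → ends 50
pad 2 to align 4 for window
window at 52 (size 4, align 4) → ends 56
version at 56 (size 8, align 8) → ends 64
total 64 bytes, alignment 8
data bytes 55, size 64 → padding 9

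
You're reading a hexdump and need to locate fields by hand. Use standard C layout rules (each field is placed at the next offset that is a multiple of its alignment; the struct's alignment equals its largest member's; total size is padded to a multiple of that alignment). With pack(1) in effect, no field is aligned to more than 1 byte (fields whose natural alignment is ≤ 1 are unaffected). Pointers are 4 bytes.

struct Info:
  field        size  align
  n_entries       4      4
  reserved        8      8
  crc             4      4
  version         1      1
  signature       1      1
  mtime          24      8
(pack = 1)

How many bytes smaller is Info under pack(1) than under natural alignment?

6

natural layout:
  @0: n_entries [4B, align 4] → 4
  +4 pad (align 8)
  @8: reserved [8B, align 8] → 16
  @16: crc [4B, align 4] → 20
  @20: version [1B, align 1] → 21
  @21: signature [1B, align 1] → 22
  +2 pad (align 8)
  @24: mtime [24B, align 8] → 48
  size 48, align 8
packed(1) layout:
  @0: n_entries [4B, align 1] → 4
  @4: reserved [8B, align 1] → 12
  @12: crc [4B, align 1] → 16
  @16: version [1B, align 1] → 17
  @17: signature [1B, align 1] → 18
  @18: mtime [24B, align 1] → 42
  size 42, align 1
48 − 42 = 6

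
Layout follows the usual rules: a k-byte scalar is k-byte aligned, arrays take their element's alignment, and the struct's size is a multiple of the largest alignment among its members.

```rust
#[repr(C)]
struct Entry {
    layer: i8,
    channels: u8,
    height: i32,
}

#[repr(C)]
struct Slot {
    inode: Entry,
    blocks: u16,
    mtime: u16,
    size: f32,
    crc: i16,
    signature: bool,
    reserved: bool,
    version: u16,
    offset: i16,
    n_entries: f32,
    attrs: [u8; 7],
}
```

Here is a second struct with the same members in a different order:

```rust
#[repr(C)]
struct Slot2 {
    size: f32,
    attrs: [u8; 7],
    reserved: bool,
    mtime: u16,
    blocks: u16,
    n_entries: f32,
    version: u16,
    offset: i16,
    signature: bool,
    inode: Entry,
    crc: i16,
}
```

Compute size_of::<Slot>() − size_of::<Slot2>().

-4

Entry: 0..1  layer  (1B, 1-aligned); 1..2  channels  (1B, 1-aligned); 2..4  -- padding (2B); 4..8  height  (4B, 4-aligned); sizeof = 8, alignof = 4
0..8  inode  (8B, 4-aligned)
8..10  blocks  (2B, 2-aligned)
10..12  mtime  (2B, 2-aligned)
12..16  size  (4B, 4-aligned)
16..18  crc  (2B, 2-aligned)
18..19  signature  (1B, 1-aligned)
19..20  reserved  (1B, 1-aligned)
20..22  version  (2B, 2-aligned)
22..24  offset  (2B, 2-aligned)
24..28  n_entries  (4B, 4-aligned)
28..35  attrs  (7B, 1-aligned)
35..36  -- tail padding (1B)
sizeof = 36, alignof = 4
— Slot2 —
0..4  size  (4B, 4-aligned)
4..11  attrs  (7B, 1-aligned)
11..12  reserved  (1B, 1-aligned)
12..14  mtime  (2B, 2-aligned)
14..16  blocks  (2B, 2-aligned)
16..20  n_entries  (4B, 4-aligned)
20..22  version  (2B, 2-aligned)
22..24  offset  (2B, 2-aligned)
24..25  signature  (1B, 1-aligned)
25..28  -- padding (3B)
28..36  inode  (8B, 4-aligned)
36..38  crc  (2B, 2-aligned)
38..40  -- tail padding (2B)
sizeof = 40, alignof = 4
36 − 40 = -4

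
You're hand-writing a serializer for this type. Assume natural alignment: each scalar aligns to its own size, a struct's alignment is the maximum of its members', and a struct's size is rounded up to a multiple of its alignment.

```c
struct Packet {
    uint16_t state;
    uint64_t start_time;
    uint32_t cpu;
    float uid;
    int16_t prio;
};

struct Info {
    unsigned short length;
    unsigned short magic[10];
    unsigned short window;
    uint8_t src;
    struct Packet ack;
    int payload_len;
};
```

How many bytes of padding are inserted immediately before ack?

Packet: state at 0 (size 2, align 2) → ends 2; pad 6 to align 8 for start_time; start_time at 8 (size 8, align 8) → ends 16; cpu at 16 (size 4, align 4) → ends 20; uid at 20 (size 4, align 4) → ends 24; prio at 24 (size 2, align 2) → ends 26; tail pad 6 to reach multiple of 8; total 32 bytes, alignment 8
length at 0 (size 2, align 2) → ends 2
magic at 2 (size 20, align 2) → ends 22
window at 22 (size 2, align 2) → ends 24
src at 24 (size 1, align 1) → ends 25
pad 7 to align 8 for ack
ack at 32 (size 32, align 8) → ends 64

7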